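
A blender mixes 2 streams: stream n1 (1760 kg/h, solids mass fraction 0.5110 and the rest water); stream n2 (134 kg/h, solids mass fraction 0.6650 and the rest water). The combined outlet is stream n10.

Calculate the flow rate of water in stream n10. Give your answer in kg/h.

water out = water in = 1760×0.489 + 134×0.335 = 905.53 kg/h.

905.5 kg/h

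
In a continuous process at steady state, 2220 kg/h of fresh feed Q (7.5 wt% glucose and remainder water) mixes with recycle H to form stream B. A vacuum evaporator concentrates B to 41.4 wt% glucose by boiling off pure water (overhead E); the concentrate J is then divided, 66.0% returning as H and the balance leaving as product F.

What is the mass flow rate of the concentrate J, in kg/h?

1183 kg/h

Overall glucose balance (none leaves overhead): glucose in fresh feed = glucose in product, i.e. 2220×0.075 = (1−0.660)·J·0.414.
J = 166.5/(0.414×0.340) = 1182.9 kg/h.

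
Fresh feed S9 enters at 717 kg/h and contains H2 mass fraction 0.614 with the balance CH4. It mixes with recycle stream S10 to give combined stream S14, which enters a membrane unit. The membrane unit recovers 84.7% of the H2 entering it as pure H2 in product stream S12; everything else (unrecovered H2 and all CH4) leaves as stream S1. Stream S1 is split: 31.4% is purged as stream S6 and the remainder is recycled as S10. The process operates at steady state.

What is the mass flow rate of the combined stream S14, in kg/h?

CH4 enters only via S9 and leaves only via the purge: 717×0.386 = 0.314×(CH4 in S1), and the membrane unit passes all CH4, so CH4 in S14 = CH4 in S1 = 881.41 kg/h.
H2 in S14: m_A = 717×0.614 + (1−0.314)·(1−0.847)·m_A, so m_A = 440.24/0.8950 = 491.86 kg/h.
S14 = 491.86 + 881.41 = 1373.3 kg/h.

1373 kg/h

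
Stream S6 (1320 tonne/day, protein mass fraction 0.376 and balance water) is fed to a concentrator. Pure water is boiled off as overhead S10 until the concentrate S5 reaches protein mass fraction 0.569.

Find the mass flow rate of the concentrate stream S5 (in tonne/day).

872.3 tonne/day

protein is conserved: 1320×0.376 = 496.32 tonne/day all reports to the concentrate.
Concentrate = 496.32/(target fraction) = 872.27 tonne/day.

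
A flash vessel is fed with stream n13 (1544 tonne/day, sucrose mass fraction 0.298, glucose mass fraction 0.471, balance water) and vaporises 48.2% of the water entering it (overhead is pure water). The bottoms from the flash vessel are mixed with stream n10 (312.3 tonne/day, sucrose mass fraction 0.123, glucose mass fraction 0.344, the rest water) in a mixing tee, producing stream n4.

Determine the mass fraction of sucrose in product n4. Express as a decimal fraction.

Vapour removed = 0.482×0.231×1544 = 171.91 tonne/day; concentrate = 1372.1 tonne/day.
sucrose reaching the mixer = 460.11 (from concentrate) + 312.3×0.123 = 498.52 tonne/day.
Product flow = 1372.1 + 312.3 = 1684.4 tonne/day; sucrose fraction = 0.296.

0.296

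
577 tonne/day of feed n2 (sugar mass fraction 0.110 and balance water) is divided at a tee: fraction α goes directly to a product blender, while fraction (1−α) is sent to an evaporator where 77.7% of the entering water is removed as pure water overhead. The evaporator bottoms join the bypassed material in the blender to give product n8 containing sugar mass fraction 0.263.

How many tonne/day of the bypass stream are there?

All 577×0.110 = 63.47 tonne/day of sugar reaches n8, so n8 = 63.47/0.263 = 241.33 tonne/day and vapour = 335.67 tonne/day.
The evaporator receives (1−α)·577 of feed at 0.890 water and removes 0.777 of that water:
0.777×0.890×(1−α)×577 = 335.67
(1−α) = 335.67/399.01 = 0.8412;  α = 0.1588.
Bypass flow = 0.1588×577 = 91.599 tonne/day.

91.6 tonne/day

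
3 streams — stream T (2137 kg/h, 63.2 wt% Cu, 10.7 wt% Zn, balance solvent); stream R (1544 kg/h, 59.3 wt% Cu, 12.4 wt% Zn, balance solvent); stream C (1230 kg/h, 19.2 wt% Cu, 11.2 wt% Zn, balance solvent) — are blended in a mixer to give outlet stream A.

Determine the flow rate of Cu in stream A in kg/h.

Cu out = Cu in = 2137×0.632 + 1544×0.593 + 1230×0.192 = 2502.3 kg/h.

2502 kg/h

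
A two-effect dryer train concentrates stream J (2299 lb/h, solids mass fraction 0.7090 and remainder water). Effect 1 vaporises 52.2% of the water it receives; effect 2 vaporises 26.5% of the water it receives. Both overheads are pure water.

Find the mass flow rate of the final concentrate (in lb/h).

water in feed = 2299×0.291 = 669.01 lb/h.
After stage 1: water left = (1−0.522)×669.01 = 319.79; stream total = 1949.8 lb/h.
After stage 2: water left = (1−0.265)×319.79 = 235.04; final concentrate = 1865 lb/h.

1865 lb/h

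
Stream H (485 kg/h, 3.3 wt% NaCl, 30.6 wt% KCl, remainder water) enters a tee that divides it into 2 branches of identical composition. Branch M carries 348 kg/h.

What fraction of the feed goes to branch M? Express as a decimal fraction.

0.718

Fraction to M = 348/485 = 0.7175.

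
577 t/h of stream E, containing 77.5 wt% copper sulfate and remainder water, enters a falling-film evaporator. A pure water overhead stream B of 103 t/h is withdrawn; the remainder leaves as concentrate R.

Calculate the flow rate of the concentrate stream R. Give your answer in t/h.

Concentrate = 577 − 103 = 474 t/h.

474 t/h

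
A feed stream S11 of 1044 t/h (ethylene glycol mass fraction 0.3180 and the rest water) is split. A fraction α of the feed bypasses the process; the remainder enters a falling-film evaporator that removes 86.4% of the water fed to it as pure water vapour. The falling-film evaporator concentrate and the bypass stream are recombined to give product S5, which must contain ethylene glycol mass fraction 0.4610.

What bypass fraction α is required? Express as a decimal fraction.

0.474

All 1044×0.318 = 331.99 t/h of ethylene glycol reaches S5, so S5 = 331.99/0.461 = 720.16 t/h and vapour = 323.84 t/h.
The evaporator receives (1−α)·1044 of feed at 0.682 water and removes 0.864 of that water:
0.864×0.682×(1−α)×1044 = 323.84
(1−α) = 323.84/615.17 = 0.5264;  α = 0.4736.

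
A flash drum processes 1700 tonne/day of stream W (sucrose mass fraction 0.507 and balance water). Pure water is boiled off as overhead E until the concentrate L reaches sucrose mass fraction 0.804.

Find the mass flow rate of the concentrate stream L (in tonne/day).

1072 tonne/day

sucrose is conserved: 1700×0.507 = 861.9 tonne/day all reports to the concentrate.
Concentrate = 861.9/(target fraction) = 1072 tonne/day.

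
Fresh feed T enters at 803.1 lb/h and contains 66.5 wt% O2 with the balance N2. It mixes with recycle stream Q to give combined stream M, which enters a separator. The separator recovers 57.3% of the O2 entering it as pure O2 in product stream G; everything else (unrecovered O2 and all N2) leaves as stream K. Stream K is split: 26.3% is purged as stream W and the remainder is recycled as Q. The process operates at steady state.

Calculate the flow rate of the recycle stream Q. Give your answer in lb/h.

999.2 lb/h

N2 enters only via T and leaves only via the purge: 803.1×0.335 = 0.263×(N2 in K), and the separator passes all N2, so N2 in M = N2 in K = 1023 lb/h.
O2 in M: m_A = 803.1×0.665 + (1−0.263)·(1−0.573)·m_A, so m_A = 534.06/0.6853 = 779.31 lb/h.
K = (1−0.573)×779.31 + 1023 = 1355.7 lb/h.
Recycle Q = (1−0.263)×1355.7 = 999.17 lb/h.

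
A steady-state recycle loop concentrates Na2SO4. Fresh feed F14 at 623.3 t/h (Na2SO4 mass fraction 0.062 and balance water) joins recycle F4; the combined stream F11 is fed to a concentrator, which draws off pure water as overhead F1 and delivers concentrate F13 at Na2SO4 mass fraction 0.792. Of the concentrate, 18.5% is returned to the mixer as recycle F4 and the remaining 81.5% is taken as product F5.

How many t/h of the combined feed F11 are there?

634.4 t/h

Overall Na2SO4 balance (none leaves overhead): Na2SO4 in fresh feed = Na2SO4 in product, i.e. 623.3×0.062 = (1−0.185)·F13·0.792.
F13 = 38.645/(0.792×0.815) = 59.87 t/h.
Recycle F4 = 0.185×59.87 = 11.076 t/h.
Combined feed F11 = 623.3 + 11.076 = 634.38 t/h.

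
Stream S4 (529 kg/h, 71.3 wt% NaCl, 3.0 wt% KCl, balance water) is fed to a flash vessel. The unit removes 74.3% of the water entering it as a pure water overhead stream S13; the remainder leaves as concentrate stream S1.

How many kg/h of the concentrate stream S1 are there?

water entering = 529×0.257 = 135.95 kg/h; overhead removed = 0.743×135.95 = 101.01 kg/h.
Concentrate = 529 − 101.01 = 427.99 kg/h.

428 kg/h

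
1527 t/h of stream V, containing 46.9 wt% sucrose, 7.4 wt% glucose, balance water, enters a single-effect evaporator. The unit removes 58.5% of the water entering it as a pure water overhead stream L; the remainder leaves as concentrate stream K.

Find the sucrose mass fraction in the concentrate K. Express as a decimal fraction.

0.640

sucrose is not removed: 1527×0.469 = 716.16 t/h of sucrose enters K.
water entering = 1527×0.457 = 697.84 t/h; overhead removed = 0.585×697.84 = 408.24 t/h.
Concentrate = 1527 − 408.24 = 1118.8 t/h.
Mass fraction = 716.16/1118.8 = 0.640.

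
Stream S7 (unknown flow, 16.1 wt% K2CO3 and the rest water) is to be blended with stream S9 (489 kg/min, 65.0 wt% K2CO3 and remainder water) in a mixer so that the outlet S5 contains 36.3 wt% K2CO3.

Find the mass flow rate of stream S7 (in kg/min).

Let S7 be the unknown flow. Total out = 489 + S7.
K2CO3 balance: 317.85 + 0.161·S7 = 0.363·(489 + S7)
(0.161 − 0.363)·S7 = 0.363×489 − 317.85 = -140.34
S7 = -140.34 / -0.202 = 694.77 kg/min

694.8 kg/min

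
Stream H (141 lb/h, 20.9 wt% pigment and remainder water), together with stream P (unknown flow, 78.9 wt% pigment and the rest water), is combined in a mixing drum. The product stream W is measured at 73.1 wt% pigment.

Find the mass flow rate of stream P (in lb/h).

Let P be the unknown flow. Total out = 141 + P.
pigment balance: 29.469 + 0.789·P = 0.731·(141 + P)
(0.789 − 0.731)·P = 0.731×141 − 29.469 = 73.602
P = 73.602 / 0.058 = 1269 lb/h

1269 lb/h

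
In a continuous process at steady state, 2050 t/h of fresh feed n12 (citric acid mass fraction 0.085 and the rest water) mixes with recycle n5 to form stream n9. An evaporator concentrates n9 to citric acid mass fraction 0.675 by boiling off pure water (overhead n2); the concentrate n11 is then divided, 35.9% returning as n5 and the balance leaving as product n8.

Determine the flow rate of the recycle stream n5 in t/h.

144.6 t/h

Overall citric acid balance (none leaves overhead): citric acid in fresh feed = citric acid in product, i.e. 2050×0.085 = (1−0.359)·n11·0.675.
n11 = 174.25/(0.675×0.641) = 402.73 t/h.
Recycle n5 = 0.359×402.73 = 144.58 t/h.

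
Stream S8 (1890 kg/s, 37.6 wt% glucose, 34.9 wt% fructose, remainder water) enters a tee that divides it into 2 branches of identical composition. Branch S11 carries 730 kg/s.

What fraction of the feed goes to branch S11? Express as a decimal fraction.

Fraction to S11 = 730/1890 = 0.3862.

0.386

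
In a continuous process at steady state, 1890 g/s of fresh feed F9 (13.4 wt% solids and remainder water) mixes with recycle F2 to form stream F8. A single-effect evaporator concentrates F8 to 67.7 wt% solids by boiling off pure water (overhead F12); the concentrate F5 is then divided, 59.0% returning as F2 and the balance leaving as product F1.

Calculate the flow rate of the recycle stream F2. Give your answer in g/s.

538.3 g/s

Overall solids balance (none leaves overhead): solids in fresh feed = solids in product, i.e. 1890×0.134 = (1−0.590)·F5·0.677.
F5 = 253.26/(0.677×0.410) = 912.42 g/s.
Recycle F2 = 0.590×912.42 = 538.33 g/s.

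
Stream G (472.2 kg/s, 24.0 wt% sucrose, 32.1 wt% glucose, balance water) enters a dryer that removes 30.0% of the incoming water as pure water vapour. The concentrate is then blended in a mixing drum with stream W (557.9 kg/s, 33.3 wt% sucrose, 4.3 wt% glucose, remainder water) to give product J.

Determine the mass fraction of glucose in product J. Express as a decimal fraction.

0.181

Vapour removed = 0.300×0.439×472.2 = 62.189 kg/s; concentrate = 410.01 kg/s.
glucose reaching the mixer = 151.58 (from concentrate) + 557.9×0.043 = 175.57 kg/s.
Product flow = 410.01 + 557.9 = 967.91 kg/s; glucose fraction = 0.181.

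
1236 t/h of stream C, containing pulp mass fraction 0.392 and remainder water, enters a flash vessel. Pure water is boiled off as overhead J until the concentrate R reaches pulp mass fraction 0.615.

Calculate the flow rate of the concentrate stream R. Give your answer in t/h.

pulp is conserved: 1236×0.392 = 484.51 t/h all reports to the concentrate.
Concentrate = 484.51/(target fraction) = 787.82 t/h.

787.8 t/h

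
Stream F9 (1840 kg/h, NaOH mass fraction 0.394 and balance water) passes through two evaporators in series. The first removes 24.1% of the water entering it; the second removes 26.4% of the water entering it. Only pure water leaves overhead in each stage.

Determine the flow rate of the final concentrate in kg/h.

1348 kg/h

water in feed = 1840×0.606 = 1115 kg/h.
After stage 1: water left = (1−0.241)×1115 = 846.32; stream total = 1571.3 kg/h.
After stage 2: water left = (1−0.264)×846.32 = 622.89; final concentrate = 1347.8 kg/h.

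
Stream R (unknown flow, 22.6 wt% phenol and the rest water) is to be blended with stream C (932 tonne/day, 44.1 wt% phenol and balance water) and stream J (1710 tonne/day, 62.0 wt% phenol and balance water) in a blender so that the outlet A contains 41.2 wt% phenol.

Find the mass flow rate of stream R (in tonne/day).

2058 tonne/day

Let R be the unknown flow. Total out = 2642 + R.
phenol balance: 1471.2 + 0.226·R = 0.412·(2642 + R)
(0.226 − 0.412)·R = 0.412×2642 − 1471.2 = -382.71
R = -382.71 / -0.186 = 2057.6 tonne/day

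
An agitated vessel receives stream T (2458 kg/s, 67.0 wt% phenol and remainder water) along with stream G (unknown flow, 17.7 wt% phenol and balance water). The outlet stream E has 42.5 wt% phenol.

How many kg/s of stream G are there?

Let G be the unknown flow. Total out = 2458 + G.
phenol balance: 1646.9 + 0.177·G = 0.425·(2458 + G)
(0.177 − 0.425)·G = 0.425×2458 − 1646.9 = -602.21
G = -602.21 / -0.248 = 2428.3 kg/s

2428 kg/s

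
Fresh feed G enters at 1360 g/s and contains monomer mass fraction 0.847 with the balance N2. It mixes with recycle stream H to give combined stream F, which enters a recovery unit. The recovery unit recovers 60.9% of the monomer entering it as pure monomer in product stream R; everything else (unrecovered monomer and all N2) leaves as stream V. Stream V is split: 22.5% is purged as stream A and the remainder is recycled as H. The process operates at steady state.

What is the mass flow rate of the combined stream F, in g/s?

2578 g/s

N2 enters only via G and leaves only via the purge: 1360×0.153 = 0.225×(N2 in V), and the recovery unit passes all N2, so N2 in F = N2 in V = 924.8 g/s.
monomer in F: m_A = 1360×0.847 + (1−0.225)·(1−0.609)·m_A, so m_A = 1151.9/0.6970 = 1652.7 g/s.
F = 1652.7 + 924.8 = 2577.5 g/s.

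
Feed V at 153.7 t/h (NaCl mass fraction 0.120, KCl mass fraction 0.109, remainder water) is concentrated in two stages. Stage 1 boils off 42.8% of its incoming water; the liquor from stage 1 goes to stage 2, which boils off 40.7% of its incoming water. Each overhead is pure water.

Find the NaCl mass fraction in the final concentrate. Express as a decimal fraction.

0.245

water in feed = 153.7×0.771 = 118.5 t/h.
After stage 1: water left = (1−0.428)×118.5 = 67.784; stream total = 102.98 t/h.
After stage 2: water left = (1−0.407)×67.784 = 40.196; final concentrate = 75.393 t/h.
NaCl fraction = 18.444/75.393 = 0.245.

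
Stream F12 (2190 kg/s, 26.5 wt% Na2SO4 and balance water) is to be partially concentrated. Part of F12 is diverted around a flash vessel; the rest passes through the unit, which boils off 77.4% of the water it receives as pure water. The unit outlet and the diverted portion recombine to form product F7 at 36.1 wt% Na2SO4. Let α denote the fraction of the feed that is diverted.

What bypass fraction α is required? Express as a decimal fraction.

0.533

All 2190×0.265 = 580.35 kg/s of Na2SO4 reaches F7, so F7 = 580.35/0.361 = 1607.6 kg/s and vapour = 582.38 kg/s.
The evaporator receives (1−α)·2190 of feed at 0.735 water and removes 0.774 of that water:
0.774×0.735×(1−α)×2190 = 582.38
(1−α) = 582.38/1245.9 = 0.4675;  α = 0.5325.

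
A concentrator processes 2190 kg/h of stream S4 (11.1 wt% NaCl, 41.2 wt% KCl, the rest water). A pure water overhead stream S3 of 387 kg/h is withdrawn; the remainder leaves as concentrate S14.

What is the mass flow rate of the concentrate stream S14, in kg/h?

Concentrate = 2190 − 387 = 1803 kg/h.

1803 kg/h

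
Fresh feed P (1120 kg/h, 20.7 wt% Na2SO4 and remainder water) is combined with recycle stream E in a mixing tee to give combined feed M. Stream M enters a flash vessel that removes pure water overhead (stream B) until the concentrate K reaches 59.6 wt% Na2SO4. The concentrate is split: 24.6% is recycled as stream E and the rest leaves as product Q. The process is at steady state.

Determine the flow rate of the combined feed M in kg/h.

1247 kg/h

Overall Na2SO4 balance (none leaves overhead): Na2SO4 in fresh feed = Na2SO4 in product, i.e. 1120×0.207 = (1−0.246)·K·0.596.
K = 231.84/(0.596×0.754) = 515.91 kg/h.
Recycle E = 0.246×515.91 = 126.91 kg/h.
Combined feed M = 1120 + 126.91 = 1246.9 kg/h.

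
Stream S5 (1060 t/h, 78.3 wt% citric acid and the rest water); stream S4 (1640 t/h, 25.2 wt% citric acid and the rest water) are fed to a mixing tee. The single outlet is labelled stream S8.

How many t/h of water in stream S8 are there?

water out = water in = 1060×0.217 + 1640×0.748 = 1456.7 t/h.

1457 t/h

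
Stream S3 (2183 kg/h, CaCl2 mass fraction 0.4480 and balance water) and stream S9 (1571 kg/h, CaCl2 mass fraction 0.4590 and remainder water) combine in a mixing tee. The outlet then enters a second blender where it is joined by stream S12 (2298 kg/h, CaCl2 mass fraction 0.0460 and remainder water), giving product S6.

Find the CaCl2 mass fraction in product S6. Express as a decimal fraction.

0.2982

Overall, product flow = 6052 kg/h.
CaCl2 in = 2183×0.448 + 1571×0.459 + 2298×0.046 = 1804.8 kg/h.
CaCl2 fraction in S6 = 0.2982.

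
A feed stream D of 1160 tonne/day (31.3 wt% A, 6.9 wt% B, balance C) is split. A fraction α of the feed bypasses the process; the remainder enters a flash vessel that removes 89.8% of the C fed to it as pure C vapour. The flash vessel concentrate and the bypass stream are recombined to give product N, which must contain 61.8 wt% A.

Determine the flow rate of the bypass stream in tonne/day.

128.4 tonne/day

All 1160×0.313 = 363.08 tonne/day of A reaches N, so N = 363.08/0.618 = 587.51 tonne/day and vapour = 572.49 tonne/day.
The evaporator receives (1−α)·1160 of feed at 0.618 C and removes 0.898 of that C:
0.898×0.618×(1−α)×1160 = 572.49
(1−α) = 572.49/643.76 = 0.8893;  α = 0.1107.
Bypass flow = 0.1107×1160 = 128.42 tonne/day.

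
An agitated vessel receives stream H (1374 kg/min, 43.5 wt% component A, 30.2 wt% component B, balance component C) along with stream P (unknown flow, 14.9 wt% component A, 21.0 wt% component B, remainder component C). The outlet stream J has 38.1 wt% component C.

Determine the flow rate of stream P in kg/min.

623.6 kg/min

Let P be the unknown flow. Total out = 1374 + P.
component C balance: 361.36 + 0.641·P = 0.381·(1374 + P)
(0.641 − 0.381)·P = 0.381×1374 − 361.36 = 162.13
P = 162.13 / 0.260 = 623.58 kg/min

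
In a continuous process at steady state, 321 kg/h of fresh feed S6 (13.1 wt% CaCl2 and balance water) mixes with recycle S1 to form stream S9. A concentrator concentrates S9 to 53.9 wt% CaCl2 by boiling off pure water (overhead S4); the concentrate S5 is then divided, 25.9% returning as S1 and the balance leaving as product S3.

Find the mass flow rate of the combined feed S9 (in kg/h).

348.3 kg/h

Overall CaCl2 balance (none leaves overhead): CaCl2 in fresh feed = CaCl2 in product, i.e. 321×0.131 = (1−0.259)·S5·0.539.
S5 = 42.051/(0.539×0.741) = 105.29 kg/h.
Recycle S1 = 0.259×105.29 = 27.269 kg/h.
Combined feed S9 = 321 + 27.269 = 348.27 kg/h.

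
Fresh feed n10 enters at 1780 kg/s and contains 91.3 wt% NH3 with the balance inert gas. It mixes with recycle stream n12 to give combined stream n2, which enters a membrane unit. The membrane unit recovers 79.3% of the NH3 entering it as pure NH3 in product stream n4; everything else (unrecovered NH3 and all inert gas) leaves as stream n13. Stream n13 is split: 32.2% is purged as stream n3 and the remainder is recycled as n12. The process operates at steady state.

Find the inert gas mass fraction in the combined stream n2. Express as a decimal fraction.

inert gas enters only via n10 and leaves only via the purge: 1780×0.087 = 0.322×(inert gas in n13), and the membrane unit passes all inert gas, so inert gas in n2 = inert gas in n13 = 480.93 kg/s.
NH3 in n2: m_A = 1780×0.913 + (1−0.322)·(1−0.793)·m_A, so m_A = 1625.1/0.8597 = 1890.5 kg/s.
n2 = 1890.5 + 480.93 = 2371.4 kg/s.
inert gas fraction in n2 = 480.93/2371.4 = 0.203.

0.203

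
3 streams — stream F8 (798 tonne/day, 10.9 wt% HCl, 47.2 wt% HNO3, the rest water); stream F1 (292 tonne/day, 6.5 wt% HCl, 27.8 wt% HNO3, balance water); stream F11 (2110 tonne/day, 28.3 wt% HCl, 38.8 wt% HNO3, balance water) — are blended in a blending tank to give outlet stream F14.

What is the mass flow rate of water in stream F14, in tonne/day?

water out = water in = 798×0.419 + 292×0.657 + 2110×0.329 = 1220.4 tonne/day.

1220 tonne/day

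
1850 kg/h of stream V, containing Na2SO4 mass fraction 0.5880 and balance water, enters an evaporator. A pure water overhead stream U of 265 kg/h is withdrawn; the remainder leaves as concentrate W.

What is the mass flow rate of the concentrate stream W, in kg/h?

Concentrate = 1850 − 265 = 1585 kg/h.

1585 kg/h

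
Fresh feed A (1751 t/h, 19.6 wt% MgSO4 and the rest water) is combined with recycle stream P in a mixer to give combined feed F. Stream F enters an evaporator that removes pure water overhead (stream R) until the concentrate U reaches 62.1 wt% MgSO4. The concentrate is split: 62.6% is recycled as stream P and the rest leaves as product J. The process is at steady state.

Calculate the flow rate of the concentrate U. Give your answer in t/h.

Overall MgSO4 balance (none leaves overhead): MgSO4 in fresh feed = MgSO4 in product, i.e. 1751×0.196 = (1−0.626)·U·0.621.
U = 343.2/(0.621×0.374) = 1477.7 t/h.

1478 t/h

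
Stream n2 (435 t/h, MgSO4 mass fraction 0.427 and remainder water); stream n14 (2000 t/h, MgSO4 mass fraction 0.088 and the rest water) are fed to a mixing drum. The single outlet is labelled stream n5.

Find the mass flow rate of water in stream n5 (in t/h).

water out = water in = 435×0.573 + 2000×0.912 = 2073.3 t/h.

2073 t/h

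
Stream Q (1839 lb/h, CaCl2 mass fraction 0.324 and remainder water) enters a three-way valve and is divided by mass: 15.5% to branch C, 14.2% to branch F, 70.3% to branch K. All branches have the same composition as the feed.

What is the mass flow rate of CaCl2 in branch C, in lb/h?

92.35 lb/h

Branch C total = 0.155×1839 = 285.05 lb/h.
CaCl2 in C = 0.324×285.05 = 92.355 lb/h.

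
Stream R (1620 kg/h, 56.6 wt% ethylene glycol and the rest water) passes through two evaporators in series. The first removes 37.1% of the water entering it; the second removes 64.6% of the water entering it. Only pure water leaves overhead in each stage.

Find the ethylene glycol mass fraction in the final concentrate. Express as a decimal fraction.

0.854

water in feed = 1620×0.434 = 703.08 kg/h.
After stage 1: water left = (1−0.371)×703.08 = 442.24; stream total = 1359.2 kg/h.
After stage 2: water left = (1−0.646)×442.24 = 156.55; final concentrate = 1073.5 kg/h.
ethylene glycol fraction = 916.92/1073.5 = 0.854.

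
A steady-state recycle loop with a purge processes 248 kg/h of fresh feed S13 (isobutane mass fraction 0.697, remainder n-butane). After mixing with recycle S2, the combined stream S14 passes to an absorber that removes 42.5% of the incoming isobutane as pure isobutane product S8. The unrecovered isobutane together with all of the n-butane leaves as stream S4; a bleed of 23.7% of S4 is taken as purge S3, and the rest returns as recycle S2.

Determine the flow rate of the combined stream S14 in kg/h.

625 kg/h

n-butane enters only via S13 and leaves only via the purge: 248×0.303 = 0.237×(n-butane in S4), and the absorber passes all n-butane, so n-butane in S14 = n-butane in S4 = 317.06 kg/h.
isobutane in S14: m_A = 248×0.697 + (1−0.237)·(1−0.425)·m_A, so m_A = 172.86/0.5613 = 307.97 kg/h.
S14 = 307.97 + 317.06 = 625.03 kg/h.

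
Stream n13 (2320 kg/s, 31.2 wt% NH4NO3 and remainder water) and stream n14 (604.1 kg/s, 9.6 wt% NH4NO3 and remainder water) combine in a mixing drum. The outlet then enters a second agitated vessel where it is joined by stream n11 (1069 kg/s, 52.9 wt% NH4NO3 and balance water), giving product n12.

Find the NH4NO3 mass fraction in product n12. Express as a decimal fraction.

Overall, product flow = 3993.1 kg/s.
NH4NO3 in = 2320×0.312 + 604.1×0.096 + 1069×0.529 = 1347.3 kg/s.
NH4NO3 fraction in n12 = 0.3374.

0.3374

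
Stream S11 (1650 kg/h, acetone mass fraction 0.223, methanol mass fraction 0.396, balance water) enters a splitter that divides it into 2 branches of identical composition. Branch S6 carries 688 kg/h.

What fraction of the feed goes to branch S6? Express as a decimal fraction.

0.417

Fraction to S6 = 688/1650 = 0.4170.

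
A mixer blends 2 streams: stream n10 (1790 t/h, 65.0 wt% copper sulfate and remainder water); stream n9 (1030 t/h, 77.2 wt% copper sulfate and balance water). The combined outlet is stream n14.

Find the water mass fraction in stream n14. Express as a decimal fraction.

Total flow out = 1790 + 1030 = 2820 t/h.
water in = 1790×0.350 + 1030×0.228 = 861.34 t/h.
water mass fraction in n14 = 861.34/2820 = 0.305.

0.305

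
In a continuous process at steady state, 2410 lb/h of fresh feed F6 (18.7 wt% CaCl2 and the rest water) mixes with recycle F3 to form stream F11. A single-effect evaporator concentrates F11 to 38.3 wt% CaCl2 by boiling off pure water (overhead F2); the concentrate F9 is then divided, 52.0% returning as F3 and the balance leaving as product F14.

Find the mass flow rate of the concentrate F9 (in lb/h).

2451 lb/h

Overall CaCl2 balance (none leaves overhead): CaCl2 in fresh feed = CaCl2 in product, i.e. 2410×0.187 = (1−0.520)·F9·0.383.
F9 = 450.67/(0.383×0.480) = 2451.4 lb/h.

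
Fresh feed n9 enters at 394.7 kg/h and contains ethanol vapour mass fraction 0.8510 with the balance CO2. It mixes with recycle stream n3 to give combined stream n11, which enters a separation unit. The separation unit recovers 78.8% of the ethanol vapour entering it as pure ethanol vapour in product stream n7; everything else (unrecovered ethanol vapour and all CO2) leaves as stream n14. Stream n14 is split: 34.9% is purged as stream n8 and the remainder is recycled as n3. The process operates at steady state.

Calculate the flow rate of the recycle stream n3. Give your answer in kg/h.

CO2 enters only via n9 and leaves only via the purge: 394.7×0.149 = 0.349×(CO2 in n14), and the separation unit passes all CO2, so CO2 in n11 = CO2 in n14 = 168.51 kg/h.
ethanol vapour in n11: m_A = 394.7×0.851 + (1−0.349)·(1−0.788)·m_A, so m_A = 335.89/0.8620 = 389.67 kg/h.
n14 = (1−0.788)×389.67 + 168.51 = 251.12 kg/h.
Recycle n3 = (1−0.349)×251.12 = 163.48 kg/h.

163.5 kg/h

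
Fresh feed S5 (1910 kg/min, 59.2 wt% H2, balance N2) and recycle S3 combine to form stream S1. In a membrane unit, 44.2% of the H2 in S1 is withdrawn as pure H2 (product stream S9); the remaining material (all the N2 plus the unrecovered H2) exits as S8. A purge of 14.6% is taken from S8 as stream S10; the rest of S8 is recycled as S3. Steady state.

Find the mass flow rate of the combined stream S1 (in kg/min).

7498 kg/min

N2 enters only via S5 and leaves only via the purge: 1910×0.408 = 0.146×(N2 in S8), and the membrane unit passes all N2, so N2 in S1 = N2 in S8 = 5337.5 kg/min.
H2 in S1: m_A = 1910×0.592 + (1−0.146)·(1−0.442)·m_A, so m_A = 1130.7/0.5235 = 2160.1 kg/min.
S1 = 2160.1 + 5337.5 = 7497.6 kg/min.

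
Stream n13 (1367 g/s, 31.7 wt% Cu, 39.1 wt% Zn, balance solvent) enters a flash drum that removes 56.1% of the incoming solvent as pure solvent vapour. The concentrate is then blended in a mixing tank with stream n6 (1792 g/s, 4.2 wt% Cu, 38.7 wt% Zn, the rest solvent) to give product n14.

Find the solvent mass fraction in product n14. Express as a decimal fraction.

0.4083

Vapour removed = 0.561×0.292×1367 = 223.93 g/s; concentrate = 1143.1 g/s.
solvent reaching the mixer = 175.23 (from concentrate) + 1792×0.571 = 1198.5 g/s.
Product flow = 1143.1 + 1792 = 2935.1 g/s; solvent fraction = 0.4083.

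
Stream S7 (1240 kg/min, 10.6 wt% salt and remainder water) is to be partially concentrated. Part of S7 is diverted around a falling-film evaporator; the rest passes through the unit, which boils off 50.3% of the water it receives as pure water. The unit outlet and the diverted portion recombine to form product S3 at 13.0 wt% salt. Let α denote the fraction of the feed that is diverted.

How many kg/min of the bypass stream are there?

All 1240×0.106 = 131.44 kg/min of salt reaches S3, so S3 = 131.44/0.130 = 1011.1 kg/min and vapour = 228.92 kg/min.
The evaporator receives (1−α)·1240 of feed at 0.894 water and removes 0.503 of that water:
0.503×0.894×(1−α)×1240 = 228.92
(1−α) = 228.92/557.61 = 0.4105;  α = 0.5895.
Bypass flow = 0.5895×1240 = 730.92 kg/min.

730.9 kg/min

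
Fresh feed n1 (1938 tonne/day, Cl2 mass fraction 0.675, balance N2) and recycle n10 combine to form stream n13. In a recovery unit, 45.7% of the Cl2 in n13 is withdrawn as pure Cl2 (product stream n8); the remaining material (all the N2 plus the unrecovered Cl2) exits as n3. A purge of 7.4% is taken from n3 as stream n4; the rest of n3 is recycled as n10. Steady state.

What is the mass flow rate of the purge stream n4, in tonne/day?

N2 enters only via n1 and leaves only via the purge: 1938×0.325 = 0.074×(N2 in n3), and the recovery unit passes all N2, so N2 in n13 = N2 in n3 = 8511.5 tonne/day.
Cl2 in n13: m_A = 1938×0.675 + (1−0.074)·(1−0.457)·m_A, so m_A = 1308.2/0.4972 = 2631.1 tonne/day.
n3 = (1−0.457)×2631.1 + 8511.5 = 9940.2 tonne/day.
Purge n4 = 0.074×9940.2 = 735.57 tonne/day.

735.6 tonne/day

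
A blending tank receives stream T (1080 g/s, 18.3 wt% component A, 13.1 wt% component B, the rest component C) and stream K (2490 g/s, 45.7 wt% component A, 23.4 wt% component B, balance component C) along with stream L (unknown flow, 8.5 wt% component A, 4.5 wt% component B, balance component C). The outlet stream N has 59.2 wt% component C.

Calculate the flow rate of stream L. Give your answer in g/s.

2170 g/s

Let L be the unknown flow. Total out = 3570 + L.
component C balance: 1510.3 + 0.870·L = 0.592·(3570 + L)
(0.870 − 0.592)·L = 0.592×3570 − 1510.3 = 603.15
L = 603.15 / 0.278 = 2169.6 g/s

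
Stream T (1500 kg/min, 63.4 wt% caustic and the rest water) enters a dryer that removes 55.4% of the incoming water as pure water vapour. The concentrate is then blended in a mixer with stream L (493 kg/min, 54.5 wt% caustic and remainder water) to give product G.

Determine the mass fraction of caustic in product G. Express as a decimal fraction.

0.722

Vapour removed = 0.554×0.366×1500 = 304.15 kg/min; concentrate = 1195.9 kg/min.
caustic reaching the mixer = 951 (from concentrate) + 493×0.545 = 1219.7 kg/min.
Product flow = 1195.9 + 493 = 1688.9 kg/min; caustic fraction = 0.722.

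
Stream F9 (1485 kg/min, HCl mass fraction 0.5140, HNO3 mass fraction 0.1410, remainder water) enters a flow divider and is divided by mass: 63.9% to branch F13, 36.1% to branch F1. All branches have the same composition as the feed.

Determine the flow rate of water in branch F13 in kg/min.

327.4 kg/min

Branch F13 total = 0.639×1485 = 948.91 kg/min.
water in F13 = 0.345×948.91 = 327.38 kg/min.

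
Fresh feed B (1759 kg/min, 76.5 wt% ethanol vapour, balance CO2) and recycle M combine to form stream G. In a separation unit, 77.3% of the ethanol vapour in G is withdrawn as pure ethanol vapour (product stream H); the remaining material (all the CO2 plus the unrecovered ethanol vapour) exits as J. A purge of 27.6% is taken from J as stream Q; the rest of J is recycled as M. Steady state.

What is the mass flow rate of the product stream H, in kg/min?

ethanol vapour in G: m_A = 1759×0.765 + (1−0.276)·(1−0.773)·m_A, so m_A = 1345.6/0.8357 = 1610.3 kg/min.
Product H = 0.773×1610.3 = 1244.7 kg/min.

1245 kg/min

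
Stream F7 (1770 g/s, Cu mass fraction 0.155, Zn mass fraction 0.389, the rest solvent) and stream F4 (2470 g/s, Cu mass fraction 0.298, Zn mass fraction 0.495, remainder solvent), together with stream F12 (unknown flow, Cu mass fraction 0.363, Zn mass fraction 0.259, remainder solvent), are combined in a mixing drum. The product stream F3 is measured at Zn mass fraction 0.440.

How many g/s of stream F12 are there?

251.8 g/s

Let F12 be the unknown flow. Total out = 4240 + F12.
Zn balance: 1911.2 + 0.259·F12 = 0.440·(4240 + F12)
(0.259 − 0.440)·F12 = 0.440×4240 − 1911.2 = -45.58
F12 = -45.58 / -0.181 = 251.82 g/s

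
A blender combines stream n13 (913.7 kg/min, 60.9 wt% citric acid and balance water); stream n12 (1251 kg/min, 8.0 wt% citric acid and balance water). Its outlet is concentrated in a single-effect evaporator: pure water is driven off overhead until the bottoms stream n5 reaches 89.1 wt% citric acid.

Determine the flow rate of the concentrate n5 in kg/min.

citric acid entering = 913.7×0.609 + 1251×0.080 = 656.52 kg/min.
All citric acid reports to n5, so n5 = 656.52/0.891 = 736.84 kg/min.

736.8 kg/min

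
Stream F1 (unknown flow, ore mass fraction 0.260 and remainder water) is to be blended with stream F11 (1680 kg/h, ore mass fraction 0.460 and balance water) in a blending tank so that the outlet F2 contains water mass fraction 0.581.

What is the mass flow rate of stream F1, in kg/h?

Let F1 be the unknown flow. Total out = 1680 + F1.
water balance: 907.2 + 0.740·F1 = 0.581·(1680 + F1)
(0.740 − 0.581)·F1 = 0.581×1680 − 907.2 = 68.88
F1 = 68.88 / 0.159 = 433.21 kg/h

433.2 kg/h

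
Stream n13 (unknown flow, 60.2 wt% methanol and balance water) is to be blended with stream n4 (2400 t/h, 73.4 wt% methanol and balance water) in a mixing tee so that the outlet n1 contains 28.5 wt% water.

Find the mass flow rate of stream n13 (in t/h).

Let n13 be the unknown flow. Total out = 2400 + n13.
water balance: 638.4 + 0.398·n13 = 0.285·(2400 + n13)
(0.398 − 0.285)·n13 = 0.285×2400 − 638.4 = 45.6
n13 = 45.6 / 0.113 = 403.54 t/h

403.5 t/h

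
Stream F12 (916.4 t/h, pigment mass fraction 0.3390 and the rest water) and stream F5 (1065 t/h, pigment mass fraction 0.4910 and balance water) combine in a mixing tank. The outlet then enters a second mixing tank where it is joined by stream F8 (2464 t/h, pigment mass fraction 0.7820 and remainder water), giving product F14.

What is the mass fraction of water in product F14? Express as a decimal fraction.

Overall, product flow = 4445.4 t/h.
water in = 916.4×0.661 + 1065×0.509 + 2464×0.218 = 1685 t/h.
water fraction in F14 = 0.3790.

0.3790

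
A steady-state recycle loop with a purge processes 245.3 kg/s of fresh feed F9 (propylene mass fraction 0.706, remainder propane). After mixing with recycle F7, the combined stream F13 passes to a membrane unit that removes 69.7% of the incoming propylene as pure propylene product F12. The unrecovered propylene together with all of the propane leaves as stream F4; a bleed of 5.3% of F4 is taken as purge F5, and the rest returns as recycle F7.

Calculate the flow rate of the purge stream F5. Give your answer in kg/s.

propane enters only via F9 and leaves only via the purge: 245.3×0.294 = 0.053×(propane in F4), and the membrane unit passes all propane, so propane in F13 = propane in F4 = 1360.7 kg/s.
propylene in F13: m_A = 245.3×0.706 + (1−0.053)·(1−0.697)·m_A, so m_A = 173.18/0.7131 = 242.87 kg/s.
F4 = (1−0.697)×242.87 + 1360.7 = 1434.3 kg/s.
Purge F5 = 0.053×1434.3 = 76.018 kg/s.

76.02 kg/s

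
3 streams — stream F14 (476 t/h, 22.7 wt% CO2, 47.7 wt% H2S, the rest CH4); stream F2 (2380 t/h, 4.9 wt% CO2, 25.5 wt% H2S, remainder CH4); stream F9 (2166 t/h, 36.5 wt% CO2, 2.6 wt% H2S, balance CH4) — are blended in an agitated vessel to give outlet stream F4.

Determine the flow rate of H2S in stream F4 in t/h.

890.3 t/h

H2S out = H2S in = 476×0.477 + 2380×0.255 + 2166×0.026 = 890.27 t/h.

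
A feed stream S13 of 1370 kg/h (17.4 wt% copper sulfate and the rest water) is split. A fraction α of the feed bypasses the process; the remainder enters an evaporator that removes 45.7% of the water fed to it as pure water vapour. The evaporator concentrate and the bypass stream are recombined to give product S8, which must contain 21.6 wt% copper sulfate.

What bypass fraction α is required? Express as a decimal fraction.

All 1370×0.174 = 238.38 kg/h of copper sulfate reaches S8, so S8 = 238.38/0.216 = 1103.6 kg/h and vapour = 266.39 kg/h.
The evaporator receives (1−α)·1370 of feed at 0.826 water and removes 0.457 of that water:
0.457×0.826×(1−α)×1370 = 266.39
(1−α) = 266.39/517.15 = 0.5151;  α = 0.4849.

0.485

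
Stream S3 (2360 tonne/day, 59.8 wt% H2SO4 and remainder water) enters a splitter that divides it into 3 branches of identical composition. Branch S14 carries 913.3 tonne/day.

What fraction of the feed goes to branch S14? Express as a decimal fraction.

Fraction to S14 = 913.3/2360 = 0.3870.

0.387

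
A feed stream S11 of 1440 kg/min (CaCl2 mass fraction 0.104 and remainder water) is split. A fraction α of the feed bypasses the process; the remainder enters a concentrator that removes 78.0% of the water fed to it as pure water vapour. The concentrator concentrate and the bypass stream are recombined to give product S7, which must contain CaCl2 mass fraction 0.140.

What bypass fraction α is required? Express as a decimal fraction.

All 1440×0.104 = 149.76 kg/min of CaCl2 reaches S7, so S7 = 149.76/0.140 = 1069.7 kg/min and vapour = 370.29 kg/min.
The evaporator receives (1−α)·1440 of feed at 0.896 water and removes 0.780 of that water:
0.780×0.896×(1−α)×1440 = 370.29
(1−α) = 370.29/1006.4 = 0.3679;  α = 0.6321.

0.632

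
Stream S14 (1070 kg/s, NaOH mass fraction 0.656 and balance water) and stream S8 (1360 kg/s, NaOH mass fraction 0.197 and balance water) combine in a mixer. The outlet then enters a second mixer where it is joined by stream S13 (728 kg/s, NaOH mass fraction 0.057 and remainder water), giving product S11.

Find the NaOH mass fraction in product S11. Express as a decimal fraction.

0.320

Overall, product flow = 3158 kg/s.
NaOH in = 1070×0.656 + 1360×0.197 + 728×0.057 = 1011.3 kg/s.
NaOH fraction in S11 = 0.320.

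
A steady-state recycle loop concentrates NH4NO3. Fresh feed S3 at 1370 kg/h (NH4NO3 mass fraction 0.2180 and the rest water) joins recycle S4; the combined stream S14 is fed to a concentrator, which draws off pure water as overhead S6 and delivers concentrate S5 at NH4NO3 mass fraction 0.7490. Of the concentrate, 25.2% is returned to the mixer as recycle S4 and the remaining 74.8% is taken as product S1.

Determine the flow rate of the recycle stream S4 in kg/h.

134.3 kg/h

Overall NH4NO3 balance (none leaves overhead): NH4NO3 in fresh feed = NH4NO3 in product, i.e. 1370×0.218 = (1−0.252)·S5·0.749.
S5 = 298.66/(0.749×0.748) = 533.08 kg/h.
Recycle S4 = 0.252×533.08 = 134.34 kg/h.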